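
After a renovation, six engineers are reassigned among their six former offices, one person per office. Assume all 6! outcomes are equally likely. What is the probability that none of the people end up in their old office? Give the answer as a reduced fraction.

Favorable outcomes: !6 = 265.
Total outcomes: 6! = 720.
Probability = 265/720 = 53/144.

53/144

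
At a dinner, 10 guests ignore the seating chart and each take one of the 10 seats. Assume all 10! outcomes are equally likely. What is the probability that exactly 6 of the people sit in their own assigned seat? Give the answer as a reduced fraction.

1/1920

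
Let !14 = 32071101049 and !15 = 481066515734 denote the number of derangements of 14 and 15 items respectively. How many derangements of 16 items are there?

7697064251745

!16 = (16-1)·(!15 + !14) = 15·(481066515734 + 32071101049) = 15·513137616783 = 7697064251745.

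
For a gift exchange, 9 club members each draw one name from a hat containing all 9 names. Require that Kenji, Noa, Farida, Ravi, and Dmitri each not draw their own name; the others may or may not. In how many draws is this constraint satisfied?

Let A_j be the event that the j-th constrained one is fixed. By inclusion-exclusion over the 5 events:
Σ_{j=0}^{5} (-1)^j C(5,j)(9-j)!
= C(5,0)·9! - C(5,1)·8! + C(5,2)·7! - C(5,3)·6! + C(5,4)·5! - C(5,5)·4!
= 362880 - 201600 + 50400 - 7200 + 600 - 24
= 205056

205056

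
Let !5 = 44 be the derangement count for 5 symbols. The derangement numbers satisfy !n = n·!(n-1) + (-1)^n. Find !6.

265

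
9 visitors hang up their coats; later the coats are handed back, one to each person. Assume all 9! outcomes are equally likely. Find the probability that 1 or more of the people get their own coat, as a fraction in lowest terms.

28673/45360

Favorable outcomes: Σ_{i≥1} C(9,i)·!(9-i) = 9·14833 + 36·1854 + 84·265 + 126·44 + 126·9 + 84·2 + 36·1 + 9·0 + 1·1 = 229384.
Total outcomes: 9! = 362880.
Probability = 229384/362880 = 28673/45360.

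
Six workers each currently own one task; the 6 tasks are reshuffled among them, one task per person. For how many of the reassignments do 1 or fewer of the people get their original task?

529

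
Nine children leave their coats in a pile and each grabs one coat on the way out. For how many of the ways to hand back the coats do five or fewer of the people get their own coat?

# with exactly i fixed is C(9,i)·!(9-i); sum over i=0..5:
  i=0: C(9,0)·!9 = 1·133496 = 133496
  i=1: C(9,1)·!8 = 9·14833 = 133497
  i=2: C(9,2)·!7 = 36·1854 = 66744
  i=3: C(9,3)·!6 = 84·265 = 22260
  i=4: C(9,4)·!5 = 126·44 = 5544
  i=5: C(9,5)·!4 = 126·9 = 1134
Total = 362675.

362675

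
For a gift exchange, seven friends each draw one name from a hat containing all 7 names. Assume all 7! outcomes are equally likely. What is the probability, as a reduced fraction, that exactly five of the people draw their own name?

1/240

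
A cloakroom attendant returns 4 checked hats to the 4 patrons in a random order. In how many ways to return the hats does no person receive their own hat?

Use !n = (n-1)(!(n-1) + !(n-2)).
!4 = 3·(2 + 1) = 3·3 = 9

9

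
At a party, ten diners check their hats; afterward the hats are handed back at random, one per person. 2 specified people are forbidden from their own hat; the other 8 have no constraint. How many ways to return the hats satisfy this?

2943360

Let A_j be the event that the j-th constrained one is fixed. By inclusion-exclusion over the 2 events:
Σ_{j=0}^{2} (-1)^j C(2,j)(10-j)!
= C(2,0)·10! - C(2,1)·9! + C(2,2)·8!
= 3628800 - 725760 + 40320
= 2943360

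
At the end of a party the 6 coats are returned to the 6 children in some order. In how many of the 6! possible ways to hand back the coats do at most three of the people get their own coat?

Sum C(6,i)·!(6-i) for i = 0..3:
  i=0: C(6,0)·!6 = 1·265 = 265
  i=1: C(6,1)·!5 = 6·44 = 264
  i=2: C(6,2)·!4 = 15·9 = 135
  i=3: C(6,3)·!3 = 20·2 = 40
Total = 704.

704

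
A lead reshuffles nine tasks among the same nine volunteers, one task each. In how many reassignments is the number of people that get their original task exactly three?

Choose which 3 of the 9 are fixed: C(9,3) = 84.
The remaining 6 must be deranged: !6 = 265.
Total: 84 × 265 = 22260.

22260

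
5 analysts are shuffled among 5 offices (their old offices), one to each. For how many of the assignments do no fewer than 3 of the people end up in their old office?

11

Sum C(5,i)·!(5-i) for i = 3..5:
  i=3: C(5,3)·!2 = 10·1 = 10
  i=4: C(5,4)·!1 = 5·0 = 0
  i=5: C(5,5)·!0 = 1·1 = 1
Total = 11.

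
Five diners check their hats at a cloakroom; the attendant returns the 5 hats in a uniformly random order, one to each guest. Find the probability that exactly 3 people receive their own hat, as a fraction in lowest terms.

Favorable outcomes: C(5,3)·!2 = 10·1 = 10.
Total outcomes: 5! = 120.
Probability = 10/120 = 1/12.

1/12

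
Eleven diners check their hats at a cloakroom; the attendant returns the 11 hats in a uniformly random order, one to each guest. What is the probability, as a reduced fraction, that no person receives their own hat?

Favorable outcomes: !11 = 14684570.
Total outcomes: 11! = 39916800.
Probability = 14684570/39916800 = 1468457/3991680.

1468457/3991680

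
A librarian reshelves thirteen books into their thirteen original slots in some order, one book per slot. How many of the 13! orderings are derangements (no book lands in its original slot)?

2290792932

The subfactorial !13 = [13!/e] (nearest integer).
13! = 6227020800, and 6227020800/e ≈ 2290792932.07, so !13 = 2290792932.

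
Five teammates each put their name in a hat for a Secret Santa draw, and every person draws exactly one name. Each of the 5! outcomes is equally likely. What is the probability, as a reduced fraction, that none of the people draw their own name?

11/30

Favorable outcomes: !5 = 44.
Total outcomes: 5! = 120.
Probability = 44/120 = 11/30.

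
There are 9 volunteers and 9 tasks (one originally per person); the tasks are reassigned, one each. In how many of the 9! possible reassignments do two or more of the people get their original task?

95887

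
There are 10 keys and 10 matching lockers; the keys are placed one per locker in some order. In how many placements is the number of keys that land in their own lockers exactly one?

1334960

Choose which one of the 10 is fixed: C(10,1) = 10.
The other 9 form a derangement: !9 = 133496.
Total: 10 × 133496 = 1334960.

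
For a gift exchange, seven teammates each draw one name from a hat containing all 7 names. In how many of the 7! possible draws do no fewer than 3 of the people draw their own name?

407

Sum C(7,i)·!(7-i) for i = 3..7:
  i=3: C(7,3)·!4 = 35·9 = 315
  i=4: C(7,4)·!3 = 35·2 = 70
  i=5: C(7,5)·!2 = 21·1 = 21
  i=6: C(7,6)·!1 = 7·0 = 0
  i=7: C(7,7)·!0 = 1·1 = 1
Total = 407.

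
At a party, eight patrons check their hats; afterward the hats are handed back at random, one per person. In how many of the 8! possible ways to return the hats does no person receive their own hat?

!8 = 8! · Σ_{k=0}^{8} (-1)^k/k!
= 8! - 8!/1! + 8!/2! - 8!/3! + 8!/4! - 8!/5! + 8!/6! - 8!/7! + 8!/8!
= 40320 - 40320 + 20160 - 6720 + 1680 - 336 + 56 - 8 + 1
= 14833

14833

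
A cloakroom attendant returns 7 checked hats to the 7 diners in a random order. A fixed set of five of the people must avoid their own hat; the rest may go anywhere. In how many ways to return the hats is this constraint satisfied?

2428

Inclusion-exclusion on the 5 forbidden self-matches:
Σ_{j=0}^{5} (-1)^j C(5,j)(7-j)!
= C(5,0)·7! - C(5,1)·6! + C(5,2)·5! - C(5,3)·4! + C(5,4)·3! - C(5,5)·2!
= 5040 - 3600 + 1200 - 240 + 30 - 2
= 2428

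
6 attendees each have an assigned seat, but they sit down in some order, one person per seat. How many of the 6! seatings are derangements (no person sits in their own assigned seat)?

Recurrence: !6 = 5·(!5 + !4).
!6 = 5·(44 + 9) = 5·53 = 265

265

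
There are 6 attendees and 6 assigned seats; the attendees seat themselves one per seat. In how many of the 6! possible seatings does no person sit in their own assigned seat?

By inclusion-exclusion, !6 = Σ (-1)^k · 6!/k! for k=0..6
= 6! - 6!/1! + 6!/2! - 6!/3! + 6!/4! - 6!/5! + 6!/6!
= 720 - 720 + 360 - 120 + 30 - 6 + 1
= 265

265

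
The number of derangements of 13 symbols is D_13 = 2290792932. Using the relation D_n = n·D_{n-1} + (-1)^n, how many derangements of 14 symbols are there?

32071101049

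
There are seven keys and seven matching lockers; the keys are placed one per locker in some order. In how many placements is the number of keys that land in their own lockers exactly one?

Pick the single fixed position: C(7,1) = 7 ways.
The remaining 6 must be deranged: !6 = 265.
Total: 7 × 265 = 1855.

1855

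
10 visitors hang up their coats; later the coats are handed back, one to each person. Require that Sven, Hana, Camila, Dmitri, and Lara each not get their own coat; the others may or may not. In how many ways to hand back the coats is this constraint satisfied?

Inclusion-exclusion on the 5 forbidden self-matches:
Σ_{j=0}^{5} (-1)^j C(5,j)(10-j)!
= C(5,0)·10! - C(5,1)·9! + C(5,2)·8! - C(5,3)·7! + C(5,4)·6! - C(5,5)·5!
= 3628800 - 1814400 + 403200 - 50400 + 3600 - 120
= 2170680

2170680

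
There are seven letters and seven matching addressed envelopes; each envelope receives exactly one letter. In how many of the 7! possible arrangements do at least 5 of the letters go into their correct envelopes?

22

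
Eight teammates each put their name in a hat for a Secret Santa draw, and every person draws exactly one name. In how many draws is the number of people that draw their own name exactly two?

7420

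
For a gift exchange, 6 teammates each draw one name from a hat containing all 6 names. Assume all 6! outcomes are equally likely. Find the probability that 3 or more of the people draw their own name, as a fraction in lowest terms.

7/90

Favorable outcomes: Σ_{i≥3} C(6,i)·!(6-i) = 20·2 + 15·1 + 6·0 + 1·1 = 56.
Total outcomes: 6! = 720.
Probability = 56/720 = 7/90.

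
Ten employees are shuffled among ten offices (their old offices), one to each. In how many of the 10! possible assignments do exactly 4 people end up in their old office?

55650

Choose which 4 of the 10 are fixed: C(10,4) = 210.
The remaining 6 must be deranged: !6 = 265.
Total: 210 × 265 = 55650.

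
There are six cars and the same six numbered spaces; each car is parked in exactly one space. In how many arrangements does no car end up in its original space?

265

!6 is the nearest integer to 6!/e.
6! = 720, and 720/e ≈ 264.87, so !6 = 265.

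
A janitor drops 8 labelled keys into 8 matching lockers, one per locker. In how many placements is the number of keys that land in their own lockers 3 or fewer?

# with exactly i fixed is C(8,i)·!(8-i); sum over i=0..3:
  i=0: C(8,0)·!8 = 1·14833 = 14833
  i=1: C(8,1)·!7 = 8·1854 = 14832
  i=2: C(8,2)·!6 = 28·265 = 7420
  i=3: C(8,3)·!5 = 56·44 = 2464
Total = 39549.

39549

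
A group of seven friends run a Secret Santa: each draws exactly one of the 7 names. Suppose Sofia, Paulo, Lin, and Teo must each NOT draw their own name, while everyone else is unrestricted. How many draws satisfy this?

Inclusion-exclusion on the 4 forbidden self-matches:
Σ_{j=0}^{4} (-1)^j C(4,j)(7-j)!
= C(4,0)·7! - C(4,1)·6! + C(4,2)·5! - C(4,3)·4! + C(4,4)·3!
= 5040 - 2880 + 720 - 96 + 6
= 2790

2790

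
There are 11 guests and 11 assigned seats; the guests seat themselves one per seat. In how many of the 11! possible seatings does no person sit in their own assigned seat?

14684570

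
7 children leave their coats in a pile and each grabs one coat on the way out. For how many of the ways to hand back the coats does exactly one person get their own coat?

1855

Choose which one of the 7 is fixed: C(7,1) = 7.
The other 6 form a derangement: !6 = 265.
Total: 7 × 265 = 1855.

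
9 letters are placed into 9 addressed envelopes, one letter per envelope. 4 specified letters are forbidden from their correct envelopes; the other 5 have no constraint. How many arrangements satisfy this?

229080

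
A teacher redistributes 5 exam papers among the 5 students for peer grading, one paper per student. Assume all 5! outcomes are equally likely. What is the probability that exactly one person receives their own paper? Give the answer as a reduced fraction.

Favorable outcomes: C(5,1)·!4 = 5·9 = 45.
Total outcomes: 5! = 120.
Probability = 45/120 = 3/8.

3/8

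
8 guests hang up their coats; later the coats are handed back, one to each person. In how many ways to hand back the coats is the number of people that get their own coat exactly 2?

Choose which 2 of the 8 are fixed: C(8,2) = 28.
The other 6 form a derangement: !6 = 265.
Total: 28 × 265 = 7420.

7420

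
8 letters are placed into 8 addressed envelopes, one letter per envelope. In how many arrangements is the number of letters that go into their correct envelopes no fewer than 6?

29

Sum C(8,i)·!(8-i) for i = 6..8:
  i=6: C(8,6)·!2 = 28·1 = 28
  i=7: C(8,7)·!1 = 8·0 = 0
  i=8: C(8,8)·!0 = 1·1 = 1
Total = 29.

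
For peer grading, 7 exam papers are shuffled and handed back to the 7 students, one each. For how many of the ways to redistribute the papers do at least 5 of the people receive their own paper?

22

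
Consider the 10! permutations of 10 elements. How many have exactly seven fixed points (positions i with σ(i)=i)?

Choose which 7 of the 10 are fixed: C(10,7) = 120.
The other 3 form a derangement: !3 = 2.
Total: 120 × 2 = 240.

240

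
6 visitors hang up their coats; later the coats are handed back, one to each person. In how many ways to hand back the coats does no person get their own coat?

Use !n = (n-1)(!(n-1) + !(n-2)).
!6 = 5·(44 + 9) = 5·53 = 265

265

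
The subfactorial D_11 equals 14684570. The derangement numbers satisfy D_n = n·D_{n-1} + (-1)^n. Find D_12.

176214841

D_12 = 12·14684570 + 1 = 176214841.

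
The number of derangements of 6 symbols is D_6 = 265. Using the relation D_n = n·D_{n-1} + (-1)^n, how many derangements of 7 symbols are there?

D_7 = 7·265 - 1 = 1854.

1854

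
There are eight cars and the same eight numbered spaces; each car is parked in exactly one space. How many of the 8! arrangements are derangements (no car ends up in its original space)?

14833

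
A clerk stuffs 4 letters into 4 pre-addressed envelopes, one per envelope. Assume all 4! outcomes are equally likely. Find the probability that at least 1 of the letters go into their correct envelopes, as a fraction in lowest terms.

5/8

Favorable outcomes: Σ_{i≥1} C(4,i)·!(4-i) = 4·2 + 6·1 + 4·0 + 1·1 = 15.
Total outcomes: 4! = 24.
Probability = 15/24 = 5/8.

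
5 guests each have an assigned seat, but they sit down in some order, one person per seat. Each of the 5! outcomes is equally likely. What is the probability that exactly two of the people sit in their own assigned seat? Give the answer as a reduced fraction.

1/6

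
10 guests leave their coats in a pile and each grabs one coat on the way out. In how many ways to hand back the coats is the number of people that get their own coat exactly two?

Pick the 2 fixed positions: C(10,2) = 45 ways.
The remaining 8 must be deranged: !8 = 14833.
Total: 45 × 14833 = 667485.

667485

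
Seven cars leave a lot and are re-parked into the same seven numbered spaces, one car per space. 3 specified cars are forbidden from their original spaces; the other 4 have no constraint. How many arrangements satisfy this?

3216

Let A_j be the event that the j-th constrained one is fixed. By inclusion-exclusion over the 3 events:
Σ_{j=0}^{3} (-1)^j C(3,j)(7-j)!
= C(3,0)·7! - C(3,1)·6! + C(3,2)·5! - C(3,3)·4!
= 5040 - 2160 + 360 - 24
= 3216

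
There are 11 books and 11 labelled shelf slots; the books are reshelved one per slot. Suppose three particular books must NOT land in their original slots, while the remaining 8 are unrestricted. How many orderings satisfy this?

Inclusion-exclusion on the 3 forbidden self-matches:
Σ_{j=0}^{3} (-1)^j C(3,j)(11-j)!
= C(3,0)·11! - C(3,1)·10! + C(3,2)·9! - C(3,3)·8!
= 39916800 - 10886400 + 1088640 - 40320
= 30078720

30078720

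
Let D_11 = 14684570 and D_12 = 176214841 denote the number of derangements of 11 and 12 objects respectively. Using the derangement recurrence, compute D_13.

2290792932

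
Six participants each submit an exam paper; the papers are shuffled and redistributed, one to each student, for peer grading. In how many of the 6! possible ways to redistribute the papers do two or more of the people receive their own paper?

# with exactly i fixed is C(6,i)·!(6-i); sum over i=2..6:
  i=2: C(6,2)·!4 = 15·9 = 135
  i=3: C(6,3)·!3 = 20·2 = 40
  i=4: C(6,4)·!2 = 15·1 = 15
  i=5: C(6,5)·!1 = 6·0 = 0
  i=6: C(6,6)·!0 = 1·1 = 1
Total = 191.

191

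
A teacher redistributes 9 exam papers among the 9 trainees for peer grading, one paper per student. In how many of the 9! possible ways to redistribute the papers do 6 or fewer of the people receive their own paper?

362843

# with exactly i fixed is C(9,i)·!(9-i); sum over i=0..6:
  i=0: C(9,0)·!9 = 1·133496 = 133496
  i=1: C(9,1)·!8 = 9·14833 = 133497
  i=2: C(9,2)·!7 = 36·1854 = 66744
  i=3: C(9,3)·!6 = 84·265 = 22260
  i=4: C(9,4)·!5 = 126·44 = 5544
  i=5: C(9,5)·!4 = 126·9 = 1134
  i=6: C(9,6)·!3 = 84·2 = 168
Total = 362843.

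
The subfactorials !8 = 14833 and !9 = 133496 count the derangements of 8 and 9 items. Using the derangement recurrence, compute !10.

!10 = (10-1)·(!9 + !8) = 9·(133496 + 14833) = 9·148329 = 1334961.

1334961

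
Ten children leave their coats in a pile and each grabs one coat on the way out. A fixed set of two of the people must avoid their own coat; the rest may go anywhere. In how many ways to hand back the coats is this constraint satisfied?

2943360

Let A_j be the event that the j-th constrained one is fixed. By inclusion-exclusion over the 2 events:
Σ_{j=0}^{2} (-1)^j C(2,j)(10-j)!
= C(2,0)·10! - C(2,1)·9! + C(2,2)·8!
= 3628800 - 725760 + 40320
= 2943360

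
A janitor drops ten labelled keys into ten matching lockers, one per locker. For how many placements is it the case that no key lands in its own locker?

1334961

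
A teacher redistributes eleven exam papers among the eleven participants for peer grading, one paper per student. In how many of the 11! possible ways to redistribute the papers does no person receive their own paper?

14684570

Recurrence: !11 = 11·!10 + (-1)^11.
!11 = 11·1334961 - 1 = 14684570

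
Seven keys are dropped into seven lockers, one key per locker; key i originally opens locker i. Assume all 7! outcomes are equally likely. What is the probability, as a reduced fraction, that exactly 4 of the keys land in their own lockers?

1/72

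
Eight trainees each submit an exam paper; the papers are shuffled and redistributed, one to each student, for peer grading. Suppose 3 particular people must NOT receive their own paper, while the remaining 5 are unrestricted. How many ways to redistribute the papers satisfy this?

Inclusion-exclusion on the 3 forbidden self-matches:
Σ_{j=0}^{3} (-1)^j C(3,j)(8-j)!
= C(3,0)·8! - C(3,1)·7! + C(3,2)·6! - C(3,3)·5!
= 40320 - 15120 + 2160 - 120
= 27240

27240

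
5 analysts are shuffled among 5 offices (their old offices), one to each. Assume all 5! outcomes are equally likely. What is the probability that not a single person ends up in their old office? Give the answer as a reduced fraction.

11/30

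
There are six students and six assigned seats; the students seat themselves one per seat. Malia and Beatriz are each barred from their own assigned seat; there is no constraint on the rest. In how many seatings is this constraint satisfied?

504

Let A_j be the event that the j-th constrained one is fixed. By inclusion-exclusion over the 2 events:
Σ_{j=0}^{2} (-1)^j C(2,j)(6-j)!
= C(2,0)·6! - C(2,1)·5! + C(2,2)·4!
= 720 - 240 + 24
= 504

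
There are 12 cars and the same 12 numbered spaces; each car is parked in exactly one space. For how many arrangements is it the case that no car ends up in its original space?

176214841

The number of derangements of 12 is !12 = Σ_{k=0}^{12} (-1)^k·12!/k!
= 12! - 12!/1! + 12!/2! - 12!/3! + 12!/4! - 12!/5! + 12!/6! - 12!/7! + 12!/8! - 12!/9! + 12!/10! - 12!/11! + 12!/12!
= 479001600 - 479001600 + 239500800 - 79833600 + 19958400 - 3991680 + 665280 - 95040 + 11880 - 1320 + 132 - 12 + 1
= 176214841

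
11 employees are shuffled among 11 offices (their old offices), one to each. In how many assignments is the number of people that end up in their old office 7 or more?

# with exactly i fixed is C(11,i)·!(11-i); sum over i=7..11:
  i=7: C(11,7)·!4 = 330·9 = 2970
  i=8: C(11,8)·!3 = 165·2 = 330
  i=9: C(11,9)·!2 = 55·1 = 55
  i=10: C(11,10)·!1 = 11·0 = 0
  i=11: C(11,11)·!0 = 1·1 = 1
Total = 3356.

3356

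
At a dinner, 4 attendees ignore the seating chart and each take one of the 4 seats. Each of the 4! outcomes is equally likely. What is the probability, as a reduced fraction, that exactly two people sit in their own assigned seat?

Favorable outcomes: C(4,2)·!2 = 6·1 = 6.
Total outcomes: 4! = 24.
Probability = 6/24 = 1/4.

1/4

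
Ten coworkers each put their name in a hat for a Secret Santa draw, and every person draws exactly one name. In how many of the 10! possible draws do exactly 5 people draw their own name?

Pick the 5 fixed positions: C(10,5) = 252 ways.
The other 5 form a derangement: !5 = 44.
Total: 252 × 44 = 11088.

11088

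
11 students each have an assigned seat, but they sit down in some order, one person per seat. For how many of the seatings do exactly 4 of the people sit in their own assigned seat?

611820

Pick the 4 fixed positions: C(11,4) = 330 ways.
The other 7 form a derangement: !7 = 1854.
Total: 330 × 1854 = 611820.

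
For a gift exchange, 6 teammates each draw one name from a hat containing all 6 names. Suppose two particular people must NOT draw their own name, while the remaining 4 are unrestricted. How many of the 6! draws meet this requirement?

Let A_j be the event that the j-th constrained one is fixed. By inclusion-exclusion over the 2 events:
Σ_{j=0}^{2} (-1)^j C(2,j)(6-j)!
= C(2,0)·6! - C(2,1)·5! + C(2,2)·4!
= 720 - 240 + 24
= 504

504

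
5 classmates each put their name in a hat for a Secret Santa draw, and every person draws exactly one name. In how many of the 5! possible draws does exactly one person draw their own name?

Pick the single fixed position: C(5,1) = 5 ways.
The other 4 form a derangement: !4 = 9.
Total: 5 × 9 = 45.

45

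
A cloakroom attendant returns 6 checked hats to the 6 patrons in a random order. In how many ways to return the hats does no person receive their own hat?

The number of derangements of 6 is !6 = Σ_{k=0}^{6} (-1)^k·6!/k!
= 6! - 6!/1! + 6!/2! - 6!/3! + 6!/4! - 6!/5! + 6!/6!
= 720 - 720 + 360 - 120 + 30 - 6 + 1
= 265

265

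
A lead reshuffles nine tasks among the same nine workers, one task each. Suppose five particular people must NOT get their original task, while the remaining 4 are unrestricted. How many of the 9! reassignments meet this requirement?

205056

Inclusion-exclusion on the 5 forbidden self-matches:
Σ_{j=0}^{5} (-1)^j C(5,j)(9-j)!
= C(5,0)·9! - C(5,1)·8! + C(5,2)·7! - C(5,3)·6! + C(5,4)·5! - C(5,5)·4!
= 362880 - 201600 + 50400 - 7200 + 600 - 24
= 205056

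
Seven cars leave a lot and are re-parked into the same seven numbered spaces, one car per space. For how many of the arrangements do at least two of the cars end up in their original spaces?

# with exactly i fixed is C(7,i)·!(7-i); sum over i=2..7:
  i=2: C(7,2)·!5 = 21·44 = 924
  i=3: C(7,3)·!4 = 35·9 = 315
  i=4: C(7,4)·!3 = 35·2 = 70
  i=5: C(7,5)·!2 = 21·1 = 21
  i=6: C(7,6)·!1 = 7·0 = 0
  i=7: C(7,7)·!0 = 1·1 = 1
Total = 1331.

1331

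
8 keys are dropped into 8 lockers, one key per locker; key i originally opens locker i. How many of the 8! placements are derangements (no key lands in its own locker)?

14833

By inclusion-exclusion, !8 = Σ (-1)^k · 8!/k! for k=0..8
= 8! - 8!/1! + 8!/2! - 8!/3! + 8!/4! - 8!/5! + 8!/6! - 8!/7! + 8!/8!
= 40320 - 40320 + 20160 - 6720 + 1680 - 336 + 56 - 8 + 1
= 14833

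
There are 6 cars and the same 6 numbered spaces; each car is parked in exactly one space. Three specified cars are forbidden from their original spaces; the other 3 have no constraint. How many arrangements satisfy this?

426

Let A_j be the event that the j-th constrained one is fixed. By inclusion-exclusion over the 3 events:
Σ_{j=0}^{3} (-1)^j C(3,j)(6-j)!
= C(3,0)·6! - C(3,1)·5! + C(3,2)·4! - C(3,3)·3!
= 720 - 360 + 72 - 6
= 426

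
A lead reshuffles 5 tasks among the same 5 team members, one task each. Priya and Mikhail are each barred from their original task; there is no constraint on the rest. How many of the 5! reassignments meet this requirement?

Let A_j be the event that the j-th constrained one is fixed. By inclusion-exclusion over the 2 events:
Σ_{j=0}^{2} (-1)^j C(2,j)(5-j)!
= C(2,0)·5! - C(2,1)·4! + C(2,2)·3!
= 120 - 48 + 6
= 78

78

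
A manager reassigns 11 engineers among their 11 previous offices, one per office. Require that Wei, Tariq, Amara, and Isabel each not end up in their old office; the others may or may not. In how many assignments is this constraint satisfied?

27422640

Let A_j be the event that the j-th constrained one is fixed. By inclusion-exclusion over the 4 events:
Σ_{j=0}^{4} (-1)^j C(4,j)(11-j)!
= C(4,0)·11! - C(4,1)·10! + C(4,2)·9! - C(4,3)·8! + C(4,4)·7!
= 39916800 - 14515200 + 2177280 - 161280 + 5040
= 27422640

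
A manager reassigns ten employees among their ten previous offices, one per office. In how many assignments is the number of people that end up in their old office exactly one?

1334960

Pick the single fixed position: C(10,1) = 10 ways.
The other 9 form a derangement: !9 = 133496.
Total: 10 × 133496 = 1334960.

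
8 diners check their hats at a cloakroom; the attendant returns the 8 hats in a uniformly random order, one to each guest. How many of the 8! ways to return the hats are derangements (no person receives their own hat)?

14833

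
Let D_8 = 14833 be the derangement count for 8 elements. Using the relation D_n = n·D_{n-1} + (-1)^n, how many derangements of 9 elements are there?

D_9 = 9·14833 - 1 = 133496.

133496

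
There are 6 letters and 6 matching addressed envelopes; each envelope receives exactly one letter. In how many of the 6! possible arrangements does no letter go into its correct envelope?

265

The subfactorial !6 = [6!/e] (nearest integer).
6! = 720, and 720/e ≈ 264.87, so !6 = 265.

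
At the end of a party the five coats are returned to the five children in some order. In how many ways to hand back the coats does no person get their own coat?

By inclusion-exclusion, !5 = Σ (-1)^k · 5!/k! for k=0..5
= 5! - 5!/1! + 5!/2! - 5!/3! + 5!/4! - 5!/5!
= 120 - 120 + 60 - 20 + 5 - 1
= 44

44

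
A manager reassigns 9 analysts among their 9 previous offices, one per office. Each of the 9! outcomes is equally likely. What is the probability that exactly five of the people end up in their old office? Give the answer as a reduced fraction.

1/320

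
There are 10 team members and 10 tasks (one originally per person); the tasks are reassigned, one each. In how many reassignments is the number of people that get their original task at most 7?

3628754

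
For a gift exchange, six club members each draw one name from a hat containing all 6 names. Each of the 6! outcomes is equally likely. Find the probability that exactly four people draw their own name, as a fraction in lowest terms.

1/48

Favorable outcomes: C(6,4)·!2 = 15·1 = 15.
Total outcomes: 6! = 720.
Probability = 15/720 = 1/48.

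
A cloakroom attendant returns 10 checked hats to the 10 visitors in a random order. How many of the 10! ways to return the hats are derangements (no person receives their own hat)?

Use !n = (n-1)(!(n-1) + !(n-2)).
!10 = 9·(133496 + 14833) = 9·148329 = 1334961

1334961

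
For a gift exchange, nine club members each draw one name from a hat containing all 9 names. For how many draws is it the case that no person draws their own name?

133496

!9 is the nearest integer to 9!/e.
9! = 362880, and 362880/e ≈ 133496.09, so !9 = 133496.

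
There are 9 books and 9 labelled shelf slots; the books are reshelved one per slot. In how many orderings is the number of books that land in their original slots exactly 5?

1134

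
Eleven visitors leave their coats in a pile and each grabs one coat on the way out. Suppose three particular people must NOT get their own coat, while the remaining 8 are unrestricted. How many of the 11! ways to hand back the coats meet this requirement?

30078720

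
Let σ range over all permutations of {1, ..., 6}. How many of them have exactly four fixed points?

15

Pick the 4 fixed positions: C(6,4) = 15 ways.
The remaining 2 must be deranged: !2 = 1.
Total: 15 × 1 = 15.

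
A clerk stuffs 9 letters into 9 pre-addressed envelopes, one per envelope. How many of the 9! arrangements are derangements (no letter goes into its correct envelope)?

The subfactorial !9 = [9!/e] (nearest integer).
9! = 362880, and 362880/e ≈ 133496.09, so !9 = 133496.

133496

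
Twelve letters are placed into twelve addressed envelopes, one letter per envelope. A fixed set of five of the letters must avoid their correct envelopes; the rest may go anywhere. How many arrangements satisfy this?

312273360

Let A_j be the event that the j-th constrained one is fixed. By inclusion-exclusion over the 5 events:
Σ_{j=0}^{5} (-1)^j C(5,j)(12-j)!
= C(5,0)·12! - C(5,1)·11! + C(5,2)·10! - C(5,3)·9! + C(5,4)·8! - C(5,5)·7!
= 479001600 - 199584000 + 36288000 - 3628800 + 201600 - 5040
= 312273360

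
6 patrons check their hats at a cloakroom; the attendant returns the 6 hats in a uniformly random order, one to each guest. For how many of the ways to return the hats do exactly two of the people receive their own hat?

135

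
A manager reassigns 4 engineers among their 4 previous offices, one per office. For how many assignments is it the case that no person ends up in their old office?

9

!4 = 4! · Σ_{k=0}^{4} (-1)^k/k!
= 4! - 4!/1! + 4!/2! - 4!/3! + 4!/4!
= 24 - 24 + 12 - 4 + 1
= 9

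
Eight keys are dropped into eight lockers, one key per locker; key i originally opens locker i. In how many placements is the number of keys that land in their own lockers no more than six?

Sum C(8,i)·!(8-i) for i = 0..6:
  i=0: C(8,0)·!8 = 1·14833 = 14833
  i=1: C(8,1)·!7 = 8·1854 = 14832
  i=2: C(8,2)·!6 = 28·265 = 7420
  i=3: C(8,3)·!5 = 56·44 = 2464
  i=4: C(8,4)·!4 = 70·9 = 630
  i=5: C(8,5)·!3 = 56·2 = 112
  i=6: C(8,6)·!2 = 28·1 = 28
Total = 40319.

40319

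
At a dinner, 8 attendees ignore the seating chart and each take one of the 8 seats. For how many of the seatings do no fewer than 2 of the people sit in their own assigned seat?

10655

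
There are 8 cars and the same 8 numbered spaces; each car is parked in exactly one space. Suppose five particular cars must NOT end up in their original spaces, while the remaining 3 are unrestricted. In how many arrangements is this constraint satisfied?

Let A_j be the event that the j-th constrained one is fixed. By inclusion-exclusion over the 5 events:
Σ_{j=0}^{5} (-1)^j C(5,j)(8-j)!
= C(5,0)·8! - C(5,1)·7! + C(5,2)·6! - C(5,3)·5! + C(5,4)·4! - C(5,5)·3!
= 40320 - 25200 + 7200 - 1200 + 120 - 6
= 21234

21234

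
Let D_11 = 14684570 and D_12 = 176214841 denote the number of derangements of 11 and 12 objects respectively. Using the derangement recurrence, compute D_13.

2290792932

D_13 = (13-1)·(D_12 + D_11) = 12·(176214841 + 14684570) = 12·190899411 = 2290792932.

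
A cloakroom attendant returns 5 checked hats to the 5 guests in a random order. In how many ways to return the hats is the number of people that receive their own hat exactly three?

10

Pick the 3 fixed positions: C(5,3) = 10 ways.
The remaining 2 must be deranged: !2 = 1.
Total: 10 × 1 = 10.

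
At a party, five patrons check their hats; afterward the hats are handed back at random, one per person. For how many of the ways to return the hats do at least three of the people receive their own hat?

Sum C(5,i)·!(5-i) for i = 3..5:
  i=3: C(5,3)·!2 = 10·1 = 10
  i=4: C(5,4)·!1 = 5·0 = 0
  i=5: C(5,5)·!0 = 1·1 = 1
Total = 11.

11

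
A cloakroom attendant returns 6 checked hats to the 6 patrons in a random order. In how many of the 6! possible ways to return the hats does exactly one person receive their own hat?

264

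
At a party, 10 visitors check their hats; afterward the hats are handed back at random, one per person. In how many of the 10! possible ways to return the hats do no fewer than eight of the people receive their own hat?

46

# with exactly i fixed is C(10,i)·!(10-i); sum over i=8..10:
  i=8: C(10,8)·!2 = 45·1 = 45
  i=9: C(10,9)·!1 = 10·0 = 0
  i=10: C(10,10)·!0 = 1·1 = 1
Total = 46.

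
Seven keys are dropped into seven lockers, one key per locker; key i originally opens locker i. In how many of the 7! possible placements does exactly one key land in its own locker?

Choose which one of the 7 is fixed: C(7,1) = 7.
The other 6 form a derangement: !6 = 265.
Total: 7 × 265 = 1855.

1855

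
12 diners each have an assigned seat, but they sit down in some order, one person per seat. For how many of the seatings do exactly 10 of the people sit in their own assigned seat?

66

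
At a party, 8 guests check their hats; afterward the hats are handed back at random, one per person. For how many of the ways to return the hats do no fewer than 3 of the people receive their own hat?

3235

Sum C(8,i)·!(8-i) for i = 3..8:
  i=3: C(8,3)·!5 = 56·44 = 2464
  i=4: C(8,4)·!4 = 70·9 = 630
  i=5: C(8,5)·!3 = 56·2 = 112
  i=6: C(8,6)·!2 = 28·1 = 28
  i=7: C(8,7)·!1 = 8·0 = 0
  i=8: C(8,8)·!0 = 1·1 = 1
Total = 3235.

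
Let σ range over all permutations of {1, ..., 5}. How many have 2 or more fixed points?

31

# with exactly i fixed is C(5,i)·!(5-i); sum over i=2..5:
  i=2: C(5,2)·!3 = 10·2 = 20
  i=3: C(5,3)·!2 = 10·1 = 10
  i=4: C(5,4)·!1 = 5·0 = 0
  i=5: C(5,5)·!0 = 1·1 = 1
Total = 31.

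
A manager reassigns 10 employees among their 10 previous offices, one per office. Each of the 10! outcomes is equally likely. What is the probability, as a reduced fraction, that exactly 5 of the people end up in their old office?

11/3600

Favorable outcomes: C(10,5)·!5 = 252·44 = 11088.
Total outcomes: 10! = 3628800.
Probability = 11088/3628800 = 11/3600.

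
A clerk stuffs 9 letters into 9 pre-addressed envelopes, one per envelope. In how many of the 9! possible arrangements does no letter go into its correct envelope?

133496

!9 is the nearest integer to 9!/e.
9! = 362880, and 362880/e ≈ 133496.09, so !9 = 133496.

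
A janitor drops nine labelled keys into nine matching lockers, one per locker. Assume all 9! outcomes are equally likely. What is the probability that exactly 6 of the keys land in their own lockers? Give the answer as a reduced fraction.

1/2160

Favorable outcomes: C(9,6)·!3 = 84·2 = 168.
Total outcomes: 9! = 362880.
Probability = 168/362880 = 1/2160.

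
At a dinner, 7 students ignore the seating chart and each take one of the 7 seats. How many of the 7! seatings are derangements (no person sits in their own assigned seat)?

Use !n = n·!(n-1) + (-1)^n.
!7 = 7·265 - 1 = 1854

1854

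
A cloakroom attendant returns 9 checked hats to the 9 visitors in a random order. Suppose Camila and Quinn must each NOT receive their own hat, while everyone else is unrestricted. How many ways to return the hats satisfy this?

Let A_j be the event that the j-th constrained one is fixed. By inclusion-exclusion over the 2 events:
Σ_{j=0}^{2} (-1)^j C(2,j)(9-j)!
= C(2,0)·9! - C(2,1)·8! + C(2,2)·7!
= 362880 - 80640 + 5040
= 287280

287280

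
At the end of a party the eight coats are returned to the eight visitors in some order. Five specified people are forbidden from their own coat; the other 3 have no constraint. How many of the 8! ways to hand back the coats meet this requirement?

21234

Inclusion-exclusion on the 5 forbidden self-matches:
Σ_{j=0}^{5} (-1)^j C(5,j)(8-j)!
= C(5,0)·8! - C(5,1)·7! + C(5,2)·6! - C(5,3)·5! + C(5,4)·4! - C(5,5)·3!
= 40320 - 25200 + 7200 - 1200 + 120 - 6
= 21234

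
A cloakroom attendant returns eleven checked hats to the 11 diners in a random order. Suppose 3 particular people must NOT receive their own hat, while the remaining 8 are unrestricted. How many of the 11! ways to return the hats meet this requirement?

30078720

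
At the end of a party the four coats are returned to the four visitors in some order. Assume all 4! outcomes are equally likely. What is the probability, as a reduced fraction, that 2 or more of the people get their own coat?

7/24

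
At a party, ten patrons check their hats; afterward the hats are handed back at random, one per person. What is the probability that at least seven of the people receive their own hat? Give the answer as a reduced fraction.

Favorable outcomes: Σ_{i≥7} C(10,i)·!(10-i) = 120·2 + 45·1 + 10·0 + 1·1 = 286.
Total outcomes: 10! = 3628800.
Probability = 286/3628800 = 143/1814400.

143/1814400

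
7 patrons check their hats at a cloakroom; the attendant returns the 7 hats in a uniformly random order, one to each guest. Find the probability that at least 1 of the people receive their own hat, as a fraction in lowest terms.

177/280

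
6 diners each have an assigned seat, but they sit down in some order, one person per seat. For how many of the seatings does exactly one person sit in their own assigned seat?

Pick the single fixed position: C(6,1) = 6 ways.
The other 5 form a derangement: !5 = 44.
Total: 6 × 44 = 264.

264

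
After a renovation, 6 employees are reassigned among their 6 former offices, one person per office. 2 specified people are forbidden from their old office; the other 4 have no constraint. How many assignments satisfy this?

Inclusion-exclusion on the 2 forbidden self-matches:
Σ_{j=0}^{2} (-1)^j C(2,j)(6-j)!
= C(2,0)·6! - C(2,1)·5! + C(2,2)·4!
= 720 - 240 + 24
= 504

504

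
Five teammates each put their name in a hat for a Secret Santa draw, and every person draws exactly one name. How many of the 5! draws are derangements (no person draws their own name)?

!5 = 5! · Σ_{k=0}^{5} (-1)^k/k!
= 5! - 5!/1! + 5!/2! - 5!/3! + 5!/4! - 5!/5!
= 120 - 120 + 60 - 20 + 5 - 1
= 44

44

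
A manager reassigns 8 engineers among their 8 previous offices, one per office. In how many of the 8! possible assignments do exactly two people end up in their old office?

7420

Pick the 2 fixed positions: C(8,2) = 28 ways.
The other 6 form a derangement: !6 = 265.
Total: 28 × 265 = 7420.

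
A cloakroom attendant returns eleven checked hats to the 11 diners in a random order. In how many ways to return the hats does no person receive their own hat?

14684570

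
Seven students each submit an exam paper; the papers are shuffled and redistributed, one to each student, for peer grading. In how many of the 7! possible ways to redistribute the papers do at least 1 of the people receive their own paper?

3186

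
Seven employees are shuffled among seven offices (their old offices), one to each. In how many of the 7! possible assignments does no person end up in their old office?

1854

The subfactorial !7 = [7!/e] (nearest integer).
7! = 5040, and 5040/e ≈ 1854.11, so !7 = 1854.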